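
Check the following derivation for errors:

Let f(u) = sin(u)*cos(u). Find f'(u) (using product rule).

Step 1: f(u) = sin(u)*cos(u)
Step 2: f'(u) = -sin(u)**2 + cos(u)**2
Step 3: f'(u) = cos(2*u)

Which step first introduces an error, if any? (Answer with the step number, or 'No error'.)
No error

All steps in this derivation are correct.
The final answer f'(u) = cos(2*u) is valid.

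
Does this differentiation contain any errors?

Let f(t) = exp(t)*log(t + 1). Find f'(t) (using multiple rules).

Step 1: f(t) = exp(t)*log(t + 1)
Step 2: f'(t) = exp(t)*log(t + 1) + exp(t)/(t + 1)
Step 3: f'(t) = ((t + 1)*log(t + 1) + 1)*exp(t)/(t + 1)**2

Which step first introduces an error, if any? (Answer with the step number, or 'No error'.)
Step 3

Step 3 is incorrect due to a wrong exponent.
The step shows: ((t + 1)*log(t + 1) + 1)*exp(t)/(t + 1)**2
The correct value should be: ((t + 1)*log(t + 1) + 1)*exp(t)/(t + 1)

Explanation: The exponent -1 on t + 1 was incorrectly written as -2: the term ((t + 1)*log(t + 1) + 1)*exp(t)/(t + 1) was incorrectly written as ((t + 1)*log(t + 1) + 1)*exp(t)/(t + 1)**2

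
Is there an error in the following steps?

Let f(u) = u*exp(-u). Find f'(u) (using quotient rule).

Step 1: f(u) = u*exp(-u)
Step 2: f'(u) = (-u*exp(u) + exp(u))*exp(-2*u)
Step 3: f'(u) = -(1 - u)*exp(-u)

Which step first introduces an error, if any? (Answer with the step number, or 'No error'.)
Step 3

Step 3 is incorrect due to a sign flip.
The step shows: -(1 - u)*exp(-u)
The correct value should be: (1 - u)*exp(-u)

Explanation: The sign of the whole expression was flipped: the term (1 - u)*exp(-u) was incorrectly written as -(1 - u)*exp(-u)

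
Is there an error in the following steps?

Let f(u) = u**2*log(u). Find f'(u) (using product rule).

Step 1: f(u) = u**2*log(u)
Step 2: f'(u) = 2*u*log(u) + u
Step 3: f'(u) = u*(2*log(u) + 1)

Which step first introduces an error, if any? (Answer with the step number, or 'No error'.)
No error

All steps in this derivation are correct.
The final answer f'(u) = u*(2*log(u) + 1) is valid.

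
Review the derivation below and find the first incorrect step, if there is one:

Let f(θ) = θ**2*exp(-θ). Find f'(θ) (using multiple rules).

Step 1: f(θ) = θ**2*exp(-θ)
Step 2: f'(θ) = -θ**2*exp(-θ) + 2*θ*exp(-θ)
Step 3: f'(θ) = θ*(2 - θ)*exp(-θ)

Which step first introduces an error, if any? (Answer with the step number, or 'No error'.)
No error

All steps in this derivation are correct.
The final answer f'(θ) = θ*(2 - θ)*exp(-θ) is valid.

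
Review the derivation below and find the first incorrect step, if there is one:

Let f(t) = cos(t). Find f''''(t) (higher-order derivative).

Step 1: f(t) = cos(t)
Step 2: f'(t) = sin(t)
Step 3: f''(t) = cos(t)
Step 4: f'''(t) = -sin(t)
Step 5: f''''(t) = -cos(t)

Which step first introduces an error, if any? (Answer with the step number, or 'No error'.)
Step 2

Step 2 is incorrect due to a sign flip.
The step shows: sin(t)
The correct value should be: -sin(t)

Explanation: The sign of the whole expression was flipped: the term -sin(t) was incorrectly written as sin(t)
The later steps are derived from this incorrect expression, so the error originates in Step 2.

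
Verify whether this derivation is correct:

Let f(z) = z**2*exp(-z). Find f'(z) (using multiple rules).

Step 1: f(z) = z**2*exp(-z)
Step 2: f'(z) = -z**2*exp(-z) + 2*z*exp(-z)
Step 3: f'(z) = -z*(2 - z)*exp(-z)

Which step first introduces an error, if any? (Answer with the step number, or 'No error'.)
Step 3

Step 3 is incorrect due to a sign flip.
The step shows: -z*(2 - z)*exp(-z)
The correct value should be: z*(2 - z)*exp(-z)

Explanation: The sign of the whole expression was flipped: the term z*(2 - z)*exp(-z) was incorrectly written as -z*(2 - z)*exp(-z)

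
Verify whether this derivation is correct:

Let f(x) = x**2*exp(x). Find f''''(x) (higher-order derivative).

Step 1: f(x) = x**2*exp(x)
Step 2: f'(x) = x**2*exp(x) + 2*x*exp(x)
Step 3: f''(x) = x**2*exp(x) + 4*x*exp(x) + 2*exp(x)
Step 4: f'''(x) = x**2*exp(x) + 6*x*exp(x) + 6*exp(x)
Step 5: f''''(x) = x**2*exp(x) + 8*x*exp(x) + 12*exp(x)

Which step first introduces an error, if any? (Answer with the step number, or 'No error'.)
No error

All steps in this derivation are correct.
The final answer f''''(x) = x**2*exp(x) + 8*x*exp(x) + 12*exp(x) is valid.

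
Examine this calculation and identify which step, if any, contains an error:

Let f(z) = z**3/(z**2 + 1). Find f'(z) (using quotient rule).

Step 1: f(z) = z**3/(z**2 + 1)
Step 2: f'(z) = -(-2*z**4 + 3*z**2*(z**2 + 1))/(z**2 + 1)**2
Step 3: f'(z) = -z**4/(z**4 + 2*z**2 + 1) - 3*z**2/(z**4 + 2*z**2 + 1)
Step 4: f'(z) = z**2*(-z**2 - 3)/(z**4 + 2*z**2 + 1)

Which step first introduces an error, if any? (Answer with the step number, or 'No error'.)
Step 2

Step 2 is incorrect due to a sign flip.
The step shows: -(-2*z**4 + 3*z**2*(z**2 + 1))/(z**2 + 1)**2
The correct value should be: (-2*z**4 + 3*z**2*(z**2 + 1))/(z**2 + 1)**2

Explanation: The sign of the whole expression was flipped: the term (-2*z**4 + 3*z**2*(z**2 + 1))/(z**2 + 1)**2 was incorrectly written as -(-2*z**4 + 3*z**2*(z**2 + 1))/(z**2 + 1)**2
The later steps are derived from this incorrect expression, so the error originates in Step 2.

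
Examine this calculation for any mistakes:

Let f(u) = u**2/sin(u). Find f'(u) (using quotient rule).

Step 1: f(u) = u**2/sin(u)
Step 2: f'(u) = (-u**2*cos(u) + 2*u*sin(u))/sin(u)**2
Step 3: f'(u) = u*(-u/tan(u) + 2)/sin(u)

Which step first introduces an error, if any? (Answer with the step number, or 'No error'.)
No error

All steps in this derivation are correct.
The final answer f'(u) = u*(-u/tan(u) + 2)/sin(u) is valid.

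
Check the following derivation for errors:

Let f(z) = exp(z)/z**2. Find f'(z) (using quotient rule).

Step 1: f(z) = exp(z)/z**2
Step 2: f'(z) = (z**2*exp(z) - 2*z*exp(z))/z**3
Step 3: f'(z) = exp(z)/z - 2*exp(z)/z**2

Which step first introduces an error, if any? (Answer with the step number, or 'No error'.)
Step 2

Step 2 is incorrect due to a wrong exponent.
The step shows: (z**2*exp(z) - 2*z*exp(z))/z**3
The correct value should be: (z**2*exp(z) - 2*z*exp(z))/z**4

Explanation: The exponent -4 on z was incorrectly written as -3: the term (z**2*exp(z) - 2*z*exp(z))/z**4 was incorrectly written as (z**2*exp(z) - 2*z*exp(z))/z**3
The later steps are derived from this incorrect expression, so the error originates in Step 2.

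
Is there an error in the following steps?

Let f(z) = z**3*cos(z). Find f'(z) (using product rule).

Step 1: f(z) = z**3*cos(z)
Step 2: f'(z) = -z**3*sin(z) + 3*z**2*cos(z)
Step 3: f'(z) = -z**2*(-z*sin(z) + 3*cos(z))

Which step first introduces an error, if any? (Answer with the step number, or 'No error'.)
Step 3

Step 3 is incorrect due to a sign flip.
The step shows: -z**2*(-z*sin(z) + 3*cos(z))
The correct value should be: z**2*(-z*sin(z) + 3*cos(z))

Explanation: The sign of the whole expression was flipped: the term z**2*(-z*sin(z) + 3*cos(z)) was incorrectly written as -z**2*(-z*sin(z) + 3*cos(z))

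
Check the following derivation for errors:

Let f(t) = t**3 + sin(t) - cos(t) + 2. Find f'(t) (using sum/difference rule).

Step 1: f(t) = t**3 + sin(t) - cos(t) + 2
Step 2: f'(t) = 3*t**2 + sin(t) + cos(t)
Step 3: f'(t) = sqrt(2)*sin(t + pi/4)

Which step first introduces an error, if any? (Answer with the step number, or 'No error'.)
Step 3

Step 3 is incorrect due to a dropped term.
The step shows: sqrt(2)*sin(t + pi/4)
The correct value should be: 3*t**2 + sqrt(2)*sin(t + pi/4)

Explanation: A term was dropped: the term 3*t**2 was incorrectly omitted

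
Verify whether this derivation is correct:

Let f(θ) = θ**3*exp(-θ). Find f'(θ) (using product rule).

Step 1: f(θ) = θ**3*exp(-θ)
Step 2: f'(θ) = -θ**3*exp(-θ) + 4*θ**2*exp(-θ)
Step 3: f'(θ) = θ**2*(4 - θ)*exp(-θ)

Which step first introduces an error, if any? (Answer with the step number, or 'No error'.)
Step 2

Step 2 is incorrect due to a wrong coefficient.
The step shows: -θ**3*exp(-θ) + 4*θ**2*exp(-θ)
The correct value should be: -θ**3*exp(-θ) + 3*θ**2*exp(-θ)

Explanation: The coefficient 3 was incorrectly written as 4: the term 3*θ**2*exp(-θ) was incorrectly written as 4*θ**2*exp(-θ)
The later steps are derived from this incorrect expression, so the error originates in Step 2.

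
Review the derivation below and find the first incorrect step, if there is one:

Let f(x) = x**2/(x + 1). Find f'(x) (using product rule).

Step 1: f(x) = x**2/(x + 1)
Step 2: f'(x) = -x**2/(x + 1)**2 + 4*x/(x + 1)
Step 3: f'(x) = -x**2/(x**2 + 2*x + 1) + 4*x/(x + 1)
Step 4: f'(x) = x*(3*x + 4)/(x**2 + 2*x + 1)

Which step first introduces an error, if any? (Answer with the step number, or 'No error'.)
Step 2

Step 2 is incorrect due to a wrong coefficient.
The step shows: -x**2/(x + 1)**2 + 4*x/(x + 1)
The correct value should be: -x**2/(x + 1)**2 + 2*x/(x + 1)

Explanation: The coefficient 2 was incorrectly written as 4: the term 2*x/(x + 1) was incorrectly written as 4*x/(x + 1)
The later steps are derived from this incorrect expression, so the error originates in Step 2.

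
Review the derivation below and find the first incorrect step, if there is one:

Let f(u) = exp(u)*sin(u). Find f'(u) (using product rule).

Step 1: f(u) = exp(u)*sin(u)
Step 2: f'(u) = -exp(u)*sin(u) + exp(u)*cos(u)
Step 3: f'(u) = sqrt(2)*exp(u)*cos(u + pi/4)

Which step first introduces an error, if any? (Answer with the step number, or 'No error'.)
Step 2

Step 2 is incorrect due to a sign flip.
The step shows: -exp(u)*sin(u) + exp(u)*cos(u)
The correct value should be: exp(u)*sin(u) + exp(u)*cos(u)

Explanation: The sign of one term was flipped: the term exp(u)*sin(u) was incorrectly written as -exp(u)*sin(u)
The later steps are derived from this incorrect expression, so the error originates in Step 2.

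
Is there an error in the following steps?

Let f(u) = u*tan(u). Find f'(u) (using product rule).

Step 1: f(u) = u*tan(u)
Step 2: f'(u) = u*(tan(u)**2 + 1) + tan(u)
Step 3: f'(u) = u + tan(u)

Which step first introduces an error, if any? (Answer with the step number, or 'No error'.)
Step 3

Step 3 is incorrect due to a dropped term.
The step shows: u + tan(u)
The correct value should be: u*tan(u)**2 + u + tan(u)

Explanation: A term was dropped: the term u*tan(u)**2 was incorrectly omitted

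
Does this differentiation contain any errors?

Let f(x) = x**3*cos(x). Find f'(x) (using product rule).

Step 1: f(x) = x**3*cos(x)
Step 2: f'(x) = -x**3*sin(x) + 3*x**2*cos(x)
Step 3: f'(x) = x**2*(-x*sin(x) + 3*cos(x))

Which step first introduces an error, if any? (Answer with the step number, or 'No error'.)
No error

All steps in this derivation are correct.
The final answer f'(x) = x**2*(-x*sin(x) + 3*cos(x)) is valid.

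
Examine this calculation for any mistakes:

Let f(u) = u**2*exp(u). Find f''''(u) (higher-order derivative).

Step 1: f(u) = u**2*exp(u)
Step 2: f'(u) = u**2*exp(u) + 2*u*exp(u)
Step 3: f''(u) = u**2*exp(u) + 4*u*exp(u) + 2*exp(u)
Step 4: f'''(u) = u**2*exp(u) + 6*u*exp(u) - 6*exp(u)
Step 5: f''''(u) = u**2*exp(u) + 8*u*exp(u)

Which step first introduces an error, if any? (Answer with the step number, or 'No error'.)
Step 4

Step 4 is incorrect due to a sign flip.
The step shows: u**2*exp(u) + 6*u*exp(u) - 6*exp(u)
The correct value should be: u**2*exp(u) + 6*u*exp(u) + 6*exp(u)

Explanation: The sign of one term was flipped: the term 6*exp(u) was incorrectly written as -6*exp(u)
The later steps are derived from this incorrect expression, so the error originates in Step 4.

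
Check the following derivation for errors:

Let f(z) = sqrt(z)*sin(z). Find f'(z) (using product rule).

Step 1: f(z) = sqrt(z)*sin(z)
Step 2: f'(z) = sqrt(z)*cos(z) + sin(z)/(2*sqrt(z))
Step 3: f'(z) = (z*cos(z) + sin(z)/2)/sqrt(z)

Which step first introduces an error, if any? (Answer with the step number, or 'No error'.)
No error

All steps in this derivation are correct.
The final answer f'(z) = (z*cos(z) + sin(z)/2)/sqrt(z) is valid.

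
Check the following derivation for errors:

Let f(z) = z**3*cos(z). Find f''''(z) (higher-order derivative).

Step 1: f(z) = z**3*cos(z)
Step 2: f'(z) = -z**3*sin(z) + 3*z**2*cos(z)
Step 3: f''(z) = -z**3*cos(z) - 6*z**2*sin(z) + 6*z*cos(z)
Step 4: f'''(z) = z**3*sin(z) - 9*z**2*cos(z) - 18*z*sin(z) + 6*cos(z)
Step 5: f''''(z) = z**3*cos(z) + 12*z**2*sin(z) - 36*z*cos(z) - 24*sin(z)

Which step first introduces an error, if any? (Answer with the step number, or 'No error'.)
No error

All steps in this derivation are correct.
The final answer f''''(z) = z**3*cos(z) + 12*z**2*sin(z) - 36*z*cos(z) - 24*sin(z) is valid.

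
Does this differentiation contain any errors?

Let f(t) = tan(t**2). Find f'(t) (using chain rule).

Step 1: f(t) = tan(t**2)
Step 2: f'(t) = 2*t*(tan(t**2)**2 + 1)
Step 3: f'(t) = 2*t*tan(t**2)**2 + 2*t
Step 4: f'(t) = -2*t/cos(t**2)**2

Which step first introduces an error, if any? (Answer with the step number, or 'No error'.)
Step 4

Step 4 is incorrect due to a sign flip.
The step shows: -2*t/cos(t**2)**2
The correct value should be: 2*t/cos(t**2)**2

Explanation: The sign of the whole expression was flipped: the term 2*t/cos(t**2)**2 was incorrectly written as -2*t/cos(t**2)**2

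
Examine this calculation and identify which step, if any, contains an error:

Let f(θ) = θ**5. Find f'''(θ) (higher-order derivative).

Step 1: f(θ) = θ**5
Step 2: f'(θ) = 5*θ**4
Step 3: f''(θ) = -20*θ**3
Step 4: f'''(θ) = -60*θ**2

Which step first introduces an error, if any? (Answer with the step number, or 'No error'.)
Step 3

Step 3 is incorrect due to a sign flip.
The step shows: -20*θ**3
The correct value should be: 20*θ**3

Explanation: The sign of the whole expression was flipped: the term 20*θ**3 was incorrectly written as -20*θ**3
The later steps are derived from this incorrect expression, so the error originates in Step 3.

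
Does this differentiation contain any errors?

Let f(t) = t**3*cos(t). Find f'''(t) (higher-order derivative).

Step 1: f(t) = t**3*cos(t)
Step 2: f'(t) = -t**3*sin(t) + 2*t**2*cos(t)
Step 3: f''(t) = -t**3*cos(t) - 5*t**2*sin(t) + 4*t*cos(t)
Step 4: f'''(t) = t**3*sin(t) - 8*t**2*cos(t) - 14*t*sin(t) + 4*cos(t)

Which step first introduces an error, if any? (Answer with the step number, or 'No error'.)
Step 2

Step 2 is incorrect due to a wrong coefficient.
The step shows: -t**3*sin(t) + 2*t**2*cos(t)
The correct value should be: -t**3*sin(t) + 3*t**2*cos(t)

Explanation: The coefficient 3 was incorrectly written as 2: the term 3*t**2*cos(t) was incorrectly written as 2*t**2*cos(t)
The later steps are derived from this incorrect expression, so the error originates in Step 2.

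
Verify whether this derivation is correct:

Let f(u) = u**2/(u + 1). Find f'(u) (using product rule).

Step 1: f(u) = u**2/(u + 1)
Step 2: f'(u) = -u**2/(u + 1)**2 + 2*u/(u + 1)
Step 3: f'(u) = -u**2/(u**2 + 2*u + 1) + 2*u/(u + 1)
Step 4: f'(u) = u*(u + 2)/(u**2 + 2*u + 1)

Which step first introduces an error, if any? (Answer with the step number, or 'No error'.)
No error

All steps in this derivation are correct.
The final answer f'(u) = u*(u + 2)/(u**2 + 2*u + 1) is valid.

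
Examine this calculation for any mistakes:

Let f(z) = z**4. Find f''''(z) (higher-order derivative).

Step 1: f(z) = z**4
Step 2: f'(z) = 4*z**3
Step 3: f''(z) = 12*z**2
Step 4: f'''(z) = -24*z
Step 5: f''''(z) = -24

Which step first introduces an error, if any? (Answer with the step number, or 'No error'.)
Step 4

Step 4 is incorrect due to a sign flip.
The step shows: -24*z
The correct value should be: 24*z

Explanation: The sign of the whole expression was flipped: the term 24*z was incorrectly written as -24*z
The later steps are derived from this incorrect expression, so the error originates in Step 4.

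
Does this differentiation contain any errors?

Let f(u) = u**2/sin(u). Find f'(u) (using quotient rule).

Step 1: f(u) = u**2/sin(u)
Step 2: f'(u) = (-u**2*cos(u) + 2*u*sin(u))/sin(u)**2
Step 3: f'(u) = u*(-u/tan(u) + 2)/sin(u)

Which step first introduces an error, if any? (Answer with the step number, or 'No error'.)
No error

All steps in this derivation are correct.
The final answer f'(u) = u*(-u/tan(u) + 2)/sin(u) is valid.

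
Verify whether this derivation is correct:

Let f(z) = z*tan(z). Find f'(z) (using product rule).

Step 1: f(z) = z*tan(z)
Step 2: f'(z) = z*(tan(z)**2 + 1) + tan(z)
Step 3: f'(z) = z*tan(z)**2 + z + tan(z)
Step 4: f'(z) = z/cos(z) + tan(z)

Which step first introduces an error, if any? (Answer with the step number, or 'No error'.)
Step 4

Step 4 is incorrect due to a wrong exponent.
The step shows: z/cos(z) + tan(z)
The correct value should be: z/cos(z)**2 + tan(z)

Explanation: The exponent -2 on cos(z) was incorrectly written as -1: the term z/cos(z)**2 was incorrectly written as z/cos(z)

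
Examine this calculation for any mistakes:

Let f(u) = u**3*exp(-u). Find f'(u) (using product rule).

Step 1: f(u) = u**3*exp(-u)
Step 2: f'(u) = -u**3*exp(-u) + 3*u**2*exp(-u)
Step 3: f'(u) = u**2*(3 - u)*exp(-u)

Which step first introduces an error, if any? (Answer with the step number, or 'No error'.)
No error

All steps in this derivation are correct.
The final answer f'(u) = u**2*(3 - u)*exp(-u) is valid.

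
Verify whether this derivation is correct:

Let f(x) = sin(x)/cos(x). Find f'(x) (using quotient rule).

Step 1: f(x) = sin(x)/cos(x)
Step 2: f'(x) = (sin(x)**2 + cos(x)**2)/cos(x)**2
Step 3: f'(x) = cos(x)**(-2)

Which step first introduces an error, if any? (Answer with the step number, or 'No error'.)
No error

All steps in this derivation are correct.
The final answer f'(x) = cos(x)**(-2) is valid.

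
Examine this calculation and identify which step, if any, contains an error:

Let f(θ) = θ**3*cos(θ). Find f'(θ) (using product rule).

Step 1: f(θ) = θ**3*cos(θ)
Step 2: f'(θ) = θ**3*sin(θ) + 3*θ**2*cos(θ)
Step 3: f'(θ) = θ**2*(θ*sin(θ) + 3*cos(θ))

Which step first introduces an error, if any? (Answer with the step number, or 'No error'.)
Step 2

Step 2 is incorrect due to a sign flip.
The step shows: θ**3*sin(θ) + 3*θ**2*cos(θ)
The correct value should be: -θ**3*sin(θ) + 3*θ**2*cos(θ)

Explanation: The sign of one term was flipped: the term -θ**3*sin(θ) was incorrectly written as θ**3*sin(θ)
The later steps are derived from this incorrect expression, so the error originates in Step 2.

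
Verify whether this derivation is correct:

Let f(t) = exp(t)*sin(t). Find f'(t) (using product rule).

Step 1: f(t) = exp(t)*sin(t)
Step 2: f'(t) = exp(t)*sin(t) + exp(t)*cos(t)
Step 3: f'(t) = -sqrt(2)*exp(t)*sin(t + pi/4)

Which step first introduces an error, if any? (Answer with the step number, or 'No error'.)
Step 3

Step 3 is incorrect due to a sign flip.
The step shows: -sqrt(2)*exp(t)*sin(t + pi/4)
The correct value should be: sqrt(2)*exp(t)*sin(t + pi/4)

Explanation: The sign of the whole expression was flipped: the term sqrt(2)*exp(t)*sin(t + pi/4) was incorrectly written as -sqrt(2)*exp(t)*sin(t + pi/4)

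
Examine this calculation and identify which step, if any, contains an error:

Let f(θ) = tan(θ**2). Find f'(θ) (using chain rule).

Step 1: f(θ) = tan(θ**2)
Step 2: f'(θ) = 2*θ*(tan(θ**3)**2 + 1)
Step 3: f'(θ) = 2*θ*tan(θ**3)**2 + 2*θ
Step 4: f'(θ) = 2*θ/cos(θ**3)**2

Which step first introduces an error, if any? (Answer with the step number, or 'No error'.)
Step 2

Step 2 is incorrect due to a wrong exponent.
The step shows: 2*θ*(tan(θ**3)**2 + 1)
The correct value should be: 2*θ*(tan(θ**2)**2 + 1)

Explanation: The exponent 2 on θ was incorrectly written as 3: the term 2*θ*(tan(θ**2)**2 + 1) was incorrectly written as 2*θ*(tan(θ**3)**2 + 1)
The later steps are derived from this incorrect expression, so the error originates in Step 2.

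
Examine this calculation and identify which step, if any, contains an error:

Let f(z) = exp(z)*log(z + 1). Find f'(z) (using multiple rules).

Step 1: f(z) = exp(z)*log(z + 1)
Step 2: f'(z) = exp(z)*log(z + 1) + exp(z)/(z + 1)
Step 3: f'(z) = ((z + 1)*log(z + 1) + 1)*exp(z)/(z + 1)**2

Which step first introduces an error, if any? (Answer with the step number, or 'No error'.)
Step 3

Step 3 is incorrect due to a wrong exponent.
The step shows: ((z + 1)*log(z + 1) + 1)*exp(z)/(z + 1)**2
The correct value should be: ((z + 1)*log(z + 1) + 1)*exp(z)/(z + 1)

Explanation: The exponent -1 on z + 1 was incorrectly written as -2: the term ((z + 1)*log(z + 1) + 1)*exp(z)/(z + 1) was incorrectly written as ((z + 1)*log(z + 1) + 1)*exp(z)/(z + 1)**2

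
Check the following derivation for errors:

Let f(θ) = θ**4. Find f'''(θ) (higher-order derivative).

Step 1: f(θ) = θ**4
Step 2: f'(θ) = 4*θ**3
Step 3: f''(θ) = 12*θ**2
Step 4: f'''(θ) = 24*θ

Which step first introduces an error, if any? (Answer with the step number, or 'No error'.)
No error

All steps in this derivation are correct.
The final answer f'''(θ) = 24*θ is valid.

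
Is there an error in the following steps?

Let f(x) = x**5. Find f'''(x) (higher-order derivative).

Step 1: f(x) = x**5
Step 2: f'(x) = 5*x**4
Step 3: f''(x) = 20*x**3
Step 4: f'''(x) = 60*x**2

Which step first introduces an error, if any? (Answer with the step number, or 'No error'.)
No error

All steps in this derivation are correct.
The final answer f'''(x) = 60*x**2 is valid.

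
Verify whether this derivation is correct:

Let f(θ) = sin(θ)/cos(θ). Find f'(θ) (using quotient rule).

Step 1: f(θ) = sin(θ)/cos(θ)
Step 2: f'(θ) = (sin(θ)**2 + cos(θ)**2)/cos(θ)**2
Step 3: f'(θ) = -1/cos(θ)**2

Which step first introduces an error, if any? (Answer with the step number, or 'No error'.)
Step 3

Step 3 is incorrect due to a sign flip.
The step shows: -1/cos(θ)**2
The correct value should be: cos(θ)**(-2)

Explanation: The sign of the whole expression was flipped: the term cos(θ)**(-2) was incorrectly written as -1/cos(θ)**2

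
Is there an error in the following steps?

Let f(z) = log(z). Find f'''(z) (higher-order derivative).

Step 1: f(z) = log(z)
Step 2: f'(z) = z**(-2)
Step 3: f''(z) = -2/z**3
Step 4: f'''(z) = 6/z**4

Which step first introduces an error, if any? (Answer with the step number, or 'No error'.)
Step 2

Step 2 is incorrect due to a wrong exponent.
The step shows: z**(-2)
The correct value should be: 1/z

Explanation: The exponent -1 on z was incorrectly written as -2: the term 1/z was incorrectly written as z**(-2)
The later steps are derived from this incorrect expression, so the error originates in Step 2.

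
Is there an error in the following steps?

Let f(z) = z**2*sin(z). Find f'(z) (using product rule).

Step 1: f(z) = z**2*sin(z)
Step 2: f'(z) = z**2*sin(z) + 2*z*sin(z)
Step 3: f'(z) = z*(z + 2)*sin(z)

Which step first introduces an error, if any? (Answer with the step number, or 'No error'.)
Step 2

Step 2 is incorrect due to a wrong trig function.
The step shows: z**2*sin(z) + 2*z*sin(z)
The correct value should be: z**2*cos(z) + 2*z*sin(z)

Explanation: cos(z) was incorrectly written as sin(z): the term z**2*cos(z) was incorrectly written as z**2*sin(z)
The later steps are derived from this incorrect expression, so the error originates in Step 2.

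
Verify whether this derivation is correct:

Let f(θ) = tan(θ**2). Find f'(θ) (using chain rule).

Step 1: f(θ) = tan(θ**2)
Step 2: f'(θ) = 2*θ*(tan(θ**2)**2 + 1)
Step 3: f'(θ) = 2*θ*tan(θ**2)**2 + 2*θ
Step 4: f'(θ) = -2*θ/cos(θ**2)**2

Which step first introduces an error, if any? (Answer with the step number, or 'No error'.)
Step 4

Step 4 is incorrect due to a sign flip.
The step shows: -2*θ/cos(θ**2)**2
The correct value should be: 2*θ/cos(θ**2)**2

Explanation: The sign of the whole expression was flipped: the term 2*θ/cos(θ**2)**2 was incorrectly written as -2*θ/cos(θ**2)**2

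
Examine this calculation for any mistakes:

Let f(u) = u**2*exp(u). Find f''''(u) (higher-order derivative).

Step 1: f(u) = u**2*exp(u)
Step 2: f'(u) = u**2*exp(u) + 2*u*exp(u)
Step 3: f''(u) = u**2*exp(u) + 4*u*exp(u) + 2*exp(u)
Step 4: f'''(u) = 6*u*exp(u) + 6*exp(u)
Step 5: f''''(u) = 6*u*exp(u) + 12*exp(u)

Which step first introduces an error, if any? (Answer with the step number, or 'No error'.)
Step 4

Step 4 is incorrect due to a dropped term.
The step shows: 6*u*exp(u) + 6*exp(u)
The correct value should be: u**2*exp(u) + 6*u*exp(u) + 6*exp(u)

Explanation: A term was dropped: the term u**2*exp(u) was incorrectly omitted
The later steps are derived from this incorrect expression, so the error originates in Step 4.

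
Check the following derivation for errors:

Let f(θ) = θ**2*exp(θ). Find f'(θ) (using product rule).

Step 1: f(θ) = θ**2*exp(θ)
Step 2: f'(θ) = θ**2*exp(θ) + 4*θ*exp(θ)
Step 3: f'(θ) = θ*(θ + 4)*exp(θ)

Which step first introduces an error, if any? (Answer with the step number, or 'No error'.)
Step 2

Step 2 is incorrect due to a wrong coefficient.
The step shows: θ**2*exp(θ) + 4*θ*exp(θ)
The correct value should be: θ**2*exp(θ) + 2*θ*exp(θ)

Explanation: The coefficient 2 was incorrectly written as 4: the term 2*θ*exp(θ) was incorrectly written as 4*θ*exp(θ)
The later steps are derived from this incorrect expression, so the error originates in Step 2.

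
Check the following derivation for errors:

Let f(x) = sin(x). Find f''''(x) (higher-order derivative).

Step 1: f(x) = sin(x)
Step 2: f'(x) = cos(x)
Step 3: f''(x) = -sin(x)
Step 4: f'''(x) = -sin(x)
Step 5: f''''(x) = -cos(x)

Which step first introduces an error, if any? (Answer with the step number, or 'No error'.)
Step 4

Step 4 is incorrect due to a wrong trig function.
The step shows: -sin(x)
The correct value should be: -cos(x)

Explanation: cos(x) was incorrectly written as sin(x): the term -cos(x) was incorrectly written as -sin(x)
The later steps are derived from this incorrect expression, so the error originates in Step 4.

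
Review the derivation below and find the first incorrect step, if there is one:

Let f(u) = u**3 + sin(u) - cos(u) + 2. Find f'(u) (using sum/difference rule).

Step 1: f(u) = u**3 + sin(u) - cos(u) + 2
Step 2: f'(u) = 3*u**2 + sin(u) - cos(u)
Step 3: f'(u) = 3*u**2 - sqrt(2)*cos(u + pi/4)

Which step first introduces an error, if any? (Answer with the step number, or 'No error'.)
Step 2

Step 2 is incorrect due to a sign flip.
The step shows: 3*u**2 + sin(u) - cos(u)
The correct value should be: 3*u**2 + sin(u) + cos(u)

Explanation: The sign of one term was flipped: the term cos(u) was incorrectly written as -cos(u)
The later steps are derived from this incorrect expression, so the error originates in Step 2.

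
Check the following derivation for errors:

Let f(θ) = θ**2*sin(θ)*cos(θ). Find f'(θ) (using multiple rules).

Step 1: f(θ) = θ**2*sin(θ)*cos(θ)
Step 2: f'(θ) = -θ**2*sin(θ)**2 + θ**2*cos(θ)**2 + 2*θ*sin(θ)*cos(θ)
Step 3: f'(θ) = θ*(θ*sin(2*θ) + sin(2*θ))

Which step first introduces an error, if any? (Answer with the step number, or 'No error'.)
Step 3

Step 3 is incorrect due to a wrong trig function.
The step shows: θ*(θ*sin(2*θ) + sin(2*θ))
The correct value should be: θ*(θ*cos(2*θ) + sin(2*θ))

Explanation: cos(2*θ) was incorrectly written as sin(2*θ): the term θ*(θ*cos(2*θ) + sin(2*θ)) was incorrectly written as θ*(θ*sin(2*θ) + sin(2*θ))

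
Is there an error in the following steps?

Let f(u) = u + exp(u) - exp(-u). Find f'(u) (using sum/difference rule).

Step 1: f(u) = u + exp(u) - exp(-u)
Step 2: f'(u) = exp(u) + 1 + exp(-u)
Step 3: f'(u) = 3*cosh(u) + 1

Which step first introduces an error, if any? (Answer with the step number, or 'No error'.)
Step 3

Step 3 is incorrect due to a wrong coefficient.
The step shows: 3*cosh(u) + 1
The correct value should be: 2*cosh(u) + 1

Explanation: The coefficient 2 was incorrectly written as 3: the term 2*cosh(u) was incorrectly written as 3*cosh(u)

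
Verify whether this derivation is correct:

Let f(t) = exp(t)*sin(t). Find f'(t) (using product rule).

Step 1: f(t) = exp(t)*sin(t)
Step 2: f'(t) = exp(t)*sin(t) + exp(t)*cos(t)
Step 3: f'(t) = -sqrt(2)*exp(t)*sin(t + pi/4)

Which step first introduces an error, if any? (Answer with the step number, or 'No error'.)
Step 3

Step 3 is incorrect due to a sign flip.
The step shows: -sqrt(2)*exp(t)*sin(t + pi/4)
The correct value should be: sqrt(2)*exp(t)*sin(t + pi/4)

Explanation: The sign of the whole expression was flipped: the term sqrt(2)*exp(t)*sin(t + pi/4) was incorrectly written as -sqrt(2)*exp(t)*sin(t + pi/4)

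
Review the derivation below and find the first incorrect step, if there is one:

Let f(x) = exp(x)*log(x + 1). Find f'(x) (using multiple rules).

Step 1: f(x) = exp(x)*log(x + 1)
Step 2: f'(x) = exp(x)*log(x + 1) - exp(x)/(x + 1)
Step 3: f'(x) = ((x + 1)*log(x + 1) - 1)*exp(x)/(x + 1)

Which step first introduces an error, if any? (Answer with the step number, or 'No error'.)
Step 2

Step 2 is incorrect due to a sign flip.
The step shows: exp(x)*log(x + 1) - exp(x)/(x + 1)
The correct value should be: exp(x)*log(x + 1) + exp(x)/(x + 1)

Explanation: The sign of one term was flipped: the term exp(x)/(x + 1) was incorrectly written as -exp(x)/(x + 1)
The later steps are derived from this incorrect expression, so the error originates in Step 2.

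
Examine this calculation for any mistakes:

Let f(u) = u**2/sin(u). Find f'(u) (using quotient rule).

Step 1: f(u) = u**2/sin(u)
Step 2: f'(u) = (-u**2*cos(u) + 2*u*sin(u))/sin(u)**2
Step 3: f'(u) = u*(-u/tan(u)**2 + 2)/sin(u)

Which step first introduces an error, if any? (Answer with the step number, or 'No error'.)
Step 3

Step 3 is incorrect due to a wrong exponent.
The step shows: u*(-u/tan(u)**2 + 2)/sin(u)
The correct value should be: u*(-u/tan(u) + 2)/sin(u)

Explanation: The exponent -1 on tan(u) was incorrectly written as -2: the term u*(-u/tan(u) + 2)/sin(u) was incorrectly written as u*(-u/tan(u)**2 + 2)/sin(u)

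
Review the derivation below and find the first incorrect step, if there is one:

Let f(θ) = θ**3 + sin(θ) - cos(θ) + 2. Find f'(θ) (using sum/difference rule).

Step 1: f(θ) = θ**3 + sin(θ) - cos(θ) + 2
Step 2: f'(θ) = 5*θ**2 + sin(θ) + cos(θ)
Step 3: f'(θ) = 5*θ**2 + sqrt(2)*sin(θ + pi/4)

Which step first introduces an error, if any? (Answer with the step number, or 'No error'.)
Step 2

Step 2 is incorrect due to a wrong coefficient.
The step shows: 5*θ**2 + sin(θ) + cos(θ)
The correct value should be: 3*θ**2 + sin(θ) + cos(θ)

Explanation: The coefficient 3 was incorrectly written as 5: the term 3*θ**2 was incorrectly written as 5*θ**2
The later steps are derived from this incorrect expression, so the error originates in Step 2.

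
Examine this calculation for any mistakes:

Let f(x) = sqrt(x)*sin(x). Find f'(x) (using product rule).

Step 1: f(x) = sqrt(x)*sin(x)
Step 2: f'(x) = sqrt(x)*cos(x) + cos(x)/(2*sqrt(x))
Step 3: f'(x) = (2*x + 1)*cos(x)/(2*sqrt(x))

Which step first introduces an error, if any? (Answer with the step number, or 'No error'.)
Step 2

Step 2 is incorrect due to a wrong trig function.
The step shows: sqrt(x)*cos(x) + cos(x)/(2*sqrt(x))
The correct value should be: sqrt(x)*cos(x) + sin(x)/(2*sqrt(x))

Explanation: sin(x) was incorrectly written as cos(x): the term sin(x)/(2*sqrt(x)) was incorrectly written as cos(x)/(2*sqrt(x))
The later steps are derived from this incorrect expression, so the error originates in Step 2.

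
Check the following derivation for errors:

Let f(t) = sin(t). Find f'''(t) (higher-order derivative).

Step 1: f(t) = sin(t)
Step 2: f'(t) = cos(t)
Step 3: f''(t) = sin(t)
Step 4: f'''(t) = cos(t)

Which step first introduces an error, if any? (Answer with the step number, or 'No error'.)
Step 3

Step 3 is incorrect due to a sign flip.
The step shows: sin(t)
The correct value should be: -sin(t)

Explanation: The sign of the whole expression was flipped: the term -sin(t) was incorrectly written as sin(t)
The later steps are derived from this incorrect expression, so the error originates in Step 3.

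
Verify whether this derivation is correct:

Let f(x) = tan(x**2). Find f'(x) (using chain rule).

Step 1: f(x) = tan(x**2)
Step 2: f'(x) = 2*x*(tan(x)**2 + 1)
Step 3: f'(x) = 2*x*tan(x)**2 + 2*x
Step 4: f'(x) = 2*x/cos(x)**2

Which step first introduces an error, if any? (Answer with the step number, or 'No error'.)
Step 2

Step 2 is incorrect due to a wrong exponent.
The step shows: 2*x*(tan(x)**2 + 1)
The correct value should be: 2*x*(tan(x**2)**2 + 1)

Explanation: The exponent 2 on x was incorrectly written as 1: the term 2*x*(tan(x**2)**2 + 1) was incorrectly written as 2*x*(tan(x)**2 + 1)
The later steps are derived from this incorrect expression, so the error originates in Step 2.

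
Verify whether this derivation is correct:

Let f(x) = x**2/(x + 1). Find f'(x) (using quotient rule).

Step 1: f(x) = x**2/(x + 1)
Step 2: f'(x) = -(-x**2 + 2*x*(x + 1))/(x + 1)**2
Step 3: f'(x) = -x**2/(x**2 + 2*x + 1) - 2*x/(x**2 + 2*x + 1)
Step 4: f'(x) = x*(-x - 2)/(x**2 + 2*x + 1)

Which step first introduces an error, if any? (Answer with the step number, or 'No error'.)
Step 2

Step 2 is incorrect due to a sign flip.
The step shows: -(-x**2 + 2*x*(x + 1))/(x + 1)**2
The correct value should be: (-x**2 + 2*x*(x + 1))/(x + 1)**2

Explanation: The sign of the whole expression was flipped: the term (-x**2 + 2*x*(x + 1))/(x + 1)**2 was incorrectly written as -(-x**2 + 2*x*(x + 1))/(x + 1)**2
The later steps are derived from this incorrect expression, so the error originates in Step 2.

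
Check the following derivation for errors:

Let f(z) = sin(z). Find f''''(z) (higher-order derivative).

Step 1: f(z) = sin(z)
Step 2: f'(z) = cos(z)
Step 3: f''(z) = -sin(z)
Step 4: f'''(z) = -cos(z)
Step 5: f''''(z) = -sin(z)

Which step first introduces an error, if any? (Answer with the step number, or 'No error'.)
Step 5

Step 5 is incorrect due to a sign flip.
The step shows: -sin(z)
The correct value should be: sin(z)

Explanation: The sign of the whole expression was flipped: the term sin(z) was incorrectly written as -sin(z)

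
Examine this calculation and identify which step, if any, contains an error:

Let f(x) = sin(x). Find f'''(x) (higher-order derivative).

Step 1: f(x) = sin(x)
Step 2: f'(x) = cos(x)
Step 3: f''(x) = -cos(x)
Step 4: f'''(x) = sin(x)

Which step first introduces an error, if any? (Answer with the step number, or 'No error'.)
Step 3

Step 3 is incorrect due to a wrong trig function.
The step shows: -cos(x)
The correct value should be: -sin(x)

Explanation: sin(x) was incorrectly written as cos(x): the term -sin(x) was incorrectly written as -cos(x)
The later steps are derived from this incorrect expression, so the error originates in Step 3.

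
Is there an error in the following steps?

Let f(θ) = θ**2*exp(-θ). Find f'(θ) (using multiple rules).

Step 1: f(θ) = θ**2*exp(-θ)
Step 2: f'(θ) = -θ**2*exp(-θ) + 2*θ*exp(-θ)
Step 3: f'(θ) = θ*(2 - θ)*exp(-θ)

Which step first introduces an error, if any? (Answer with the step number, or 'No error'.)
No error

All steps in this derivation are correct.
The final answer f'(θ) = θ*(2 - θ)*exp(-θ) is valid.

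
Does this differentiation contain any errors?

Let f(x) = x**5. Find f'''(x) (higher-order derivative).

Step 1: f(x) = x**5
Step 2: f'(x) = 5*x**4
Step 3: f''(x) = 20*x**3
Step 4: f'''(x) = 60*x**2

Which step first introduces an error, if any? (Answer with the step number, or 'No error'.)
No error

All steps in this derivation are correct.
The final answer f'''(x) = 60*x**2 is valid.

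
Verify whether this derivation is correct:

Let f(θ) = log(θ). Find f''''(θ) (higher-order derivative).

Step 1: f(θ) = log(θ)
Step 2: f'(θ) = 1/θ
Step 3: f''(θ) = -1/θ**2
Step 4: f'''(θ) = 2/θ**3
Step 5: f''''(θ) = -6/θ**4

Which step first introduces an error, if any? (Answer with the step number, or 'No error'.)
No error

All steps in this derivation are correct.
The final answer f''''(θ) = -6/θ**4 is valid.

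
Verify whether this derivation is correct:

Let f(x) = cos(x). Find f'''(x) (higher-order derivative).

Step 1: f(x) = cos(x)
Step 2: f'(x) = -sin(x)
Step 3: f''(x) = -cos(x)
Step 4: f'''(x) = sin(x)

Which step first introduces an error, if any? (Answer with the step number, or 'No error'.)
No error

All steps in this derivation are correct.
The final answer f'''(x) = sin(x) is valid.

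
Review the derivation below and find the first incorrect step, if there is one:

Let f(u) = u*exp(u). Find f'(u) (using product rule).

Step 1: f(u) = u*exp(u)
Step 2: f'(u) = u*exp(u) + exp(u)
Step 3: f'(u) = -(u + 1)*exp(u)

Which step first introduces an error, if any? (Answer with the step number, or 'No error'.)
Step 3

Step 3 is incorrect due to a sign flip.
The step shows: -(u + 1)*exp(u)
The correct value should be: (u + 1)*exp(u)

Explanation: The sign of the whole expression was flipped: the term (u + 1)*exp(u) was incorrectly written as -(u + 1)*exp(u)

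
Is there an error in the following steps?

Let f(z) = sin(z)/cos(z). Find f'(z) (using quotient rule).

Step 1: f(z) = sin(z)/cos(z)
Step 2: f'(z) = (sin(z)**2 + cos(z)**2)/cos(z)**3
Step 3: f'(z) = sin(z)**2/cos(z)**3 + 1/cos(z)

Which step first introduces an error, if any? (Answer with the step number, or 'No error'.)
Step 2

Step 2 is incorrect due to a wrong exponent.
The step shows: (sin(z)**2 + cos(z)**2)/cos(z)**3
The correct value should be: (sin(z)**2 + cos(z)**2)/cos(z)**2

Explanation: The exponent -2 on cos(z) was incorrectly written as -3: the term (sin(z)**2 + cos(z)**2)/cos(z)**2 was incorrectly written as (sin(z)**2 + cos(z)**2)/cos(z)**3
The later steps are derived from this incorrect expression, so the error originates in Step 2.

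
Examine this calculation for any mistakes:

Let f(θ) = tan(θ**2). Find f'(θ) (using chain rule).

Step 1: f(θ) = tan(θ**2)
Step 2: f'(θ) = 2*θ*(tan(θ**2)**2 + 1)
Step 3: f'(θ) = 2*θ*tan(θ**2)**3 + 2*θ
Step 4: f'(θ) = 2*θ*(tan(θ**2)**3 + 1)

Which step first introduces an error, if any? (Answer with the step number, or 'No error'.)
Step 3

Step 3 is incorrect due to a wrong exponent.
The step shows: 2*θ*tan(θ**2)**3 + 2*θ
The correct value should be: 2*θ*tan(θ**2)**2 + 2*θ

Explanation: The exponent 2 on tan(θ**2) was incorrectly written as 3: the term 2*θ*tan(θ**2)**2 was incorrectly written as 2*θ*tan(θ**2)**3
The later steps are derived from this incorrect expression, so the error originates in Step 3.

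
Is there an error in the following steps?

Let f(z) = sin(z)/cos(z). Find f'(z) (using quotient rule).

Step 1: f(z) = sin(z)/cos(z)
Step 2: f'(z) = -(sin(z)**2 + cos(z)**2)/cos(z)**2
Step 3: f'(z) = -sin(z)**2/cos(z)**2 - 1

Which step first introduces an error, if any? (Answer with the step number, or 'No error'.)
Step 2

Step 2 is incorrect due to a sign flip.
The step shows: -(sin(z)**2 + cos(z)**2)/cos(z)**2
The correct value should be: (sin(z)**2 + cos(z)**2)/cos(z)**2

Explanation: The sign of the whole expression was flipped: the term (sin(z)**2 + cos(z)**2)/cos(z)**2 was incorrectly written as -(sin(z)**2 + cos(z)**2)/cos(z)**2
The later steps are derived from this incorrect expression, so the error originates in Step 2.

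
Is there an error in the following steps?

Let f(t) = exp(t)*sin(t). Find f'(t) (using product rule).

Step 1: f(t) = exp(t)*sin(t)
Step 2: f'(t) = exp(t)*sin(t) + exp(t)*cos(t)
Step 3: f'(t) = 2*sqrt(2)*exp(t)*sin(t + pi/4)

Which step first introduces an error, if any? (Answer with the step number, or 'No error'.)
Step 3

Step 3 is incorrect due to a wrong exponent.
The step shows: 2*sqrt(2)*exp(t)*sin(t + pi/4)
The correct value should be: sqrt(2)*exp(t)*sin(t + pi/4)

Explanation: The exponent 1/2 on 2 was incorrectly written as 3/2: the term sqrt(2)*exp(t)*sin(t + pi/4) was incorrectly written as 2*sqrt(2)*exp(t)*sin(t + pi/4)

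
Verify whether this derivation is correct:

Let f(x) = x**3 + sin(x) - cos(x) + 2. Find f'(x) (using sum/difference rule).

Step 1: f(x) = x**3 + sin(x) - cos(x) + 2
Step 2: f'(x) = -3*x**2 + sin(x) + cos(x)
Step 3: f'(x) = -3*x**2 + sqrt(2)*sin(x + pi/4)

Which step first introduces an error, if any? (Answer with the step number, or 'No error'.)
Step 2

Step 2 is incorrect due to a sign flip.
The step shows: -3*x**2 + sin(x) + cos(x)
The correct value should be: 3*x**2 + sin(x) + cos(x)

Explanation: The sign of one term was flipped: the term 3*x**2 was incorrectly written as -3*x**2
The later steps are derived from this incorrect expression, so the error originates in Step 2.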